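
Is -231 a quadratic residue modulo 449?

(-231/449)
  = (218/449)    [-231 ≡ 218 mod 449]
  = (109/449)    [449 ≡ 1 mod 8 ⇒ (2/449) = +1]
  = (449/109)    [QR: 109 ≡ 1 mod 4, sign kept]
  = (13/109)    [449 ≡ 13 mod 109]
  = (109/13)    [QR: 13 ≡ 1 mod 4, sign kept]
  = (5/13)    [109 ≡ 5 mod 13]
  = (13/5)    [QR: 5 ≡ 1 mod 4, sign kept]
  = (3/5)    [13 ≡ 3 mod 5]
  = (5/3)    [QR: 5 ≡ 1 mod 4, sign kept]
  = (2/3)    [5 ≡ 2 mod 3]
  = -(1/3)    [3 ≡ 3 mod 8 ⇒ (2/3) = -1]
  = -1    [(1/3) = 1]
(-231/449) = -1, and 449 is prime, so -231 is not a quadratic residue mod 449.

no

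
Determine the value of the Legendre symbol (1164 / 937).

Reduce the numerator: 1164 ≡ 227 (mod 937), so (1164 / 937) = (227 / 937).
937 ≡ 1 (mod 4), so quadratic reciprocity gives (227 / 937) = (937 / 227). Reduce: 937 ≡ 29 (mod 227). Now have (29 / 227).
29 ≡ 1 (mod 4), so quadratic reciprocity gives (29 / 227) = (227 / 29). Reduce: 227 ≡ 24 (mod 29). Now have (24 / 29).
Factor out 2: 24 = 2^3·3. Since 29 ≡ 5 (mod 8), (2 / 29) = -1, and (2 / 29)^3 = -1. Now have -(3 / 29).
29 ≡ 1 (mod 4), so quadratic reciprocity gives (3 / 29) = (29 / 3). Reduce: 29 ≡ 2 (mod 3). Now have -(2 / 3).
Factor out 2: 2 = 2. Since 3 ≡ 3 (mod 8), (2 / 3) = -1. Now have (1 / 3).
(1 / 3) = 1. Collecting the sign factors: 1.

1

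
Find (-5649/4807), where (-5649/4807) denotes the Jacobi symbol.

-1

(-5649/4807)
  = (3965/4807)    [-5649 ≡ 3965 mod 4807]
  = (4807/3965)    [QR: 3965 ≡ 1 mod 4, sign kept]
  = (842/3965)    [4807 ≡ 842 mod 3965]
  = -(421/3965)    [3965 ≡ 5 mod 8 ⇒ (2/3965) = -1]
  = -(3965/421)    [QR: 421 ≡ 1 mod 4, sign kept]
  = -(176/421)    [3965 ≡ 176 mod 421]
  = -(11/421)    [421 ≡ 5 mod 8 ⇒ (2/421)^4 = +1]
  = -(421/11)    [QR: 421 ≡ 1 mod 4, sign kept]
  = -(3/11)    [421 ≡ 3 mod 11]
  = (11/3)    [QR: both ≡ 3 mod 4, sign flips]
  = (2/3)    [11 ≡ 2 mod 3]
  = -(1/3)    [3 ≡ 3 mod 8 ⇒ (2/3) = -1]
  = -1    [(1/3) = 1]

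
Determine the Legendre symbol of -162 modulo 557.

(-162 / 557)
  = (395 / 557)    [-162 ≡ 395 mod 557]
  = (557 / 395)    [QR: 557 ≡ 1 mod 4, sign kept]
  = (162 / 395)    [557 ≡ 162 mod 395]
  = -(81 / 395)    [395 ≡ 3 mod 8 ⇒ (2 / 395) = -1]
  = -(395 / 81)    [QR: 81 ≡ 1 mod 4, sign kept]
  = -(71 / 81)    [395 ≡ 71 mod 81]
  = -(81 / 71)    [QR: 81 ≡ 1 mod 4, sign kept]
  = -(10 / 71)    [81 ≡ 10 mod 71]
  = -(5 / 71)    [71 ≡ 7 mod 8 ⇒ (2 / 71) = +1]
  = -(71 / 5)    [QR: 5 ≡ 1 mod 4, sign kept]
  = -(1 / 5)    [71 ≡ 1 mod 5]
  = -1    [(1 / 5) = 1]

-1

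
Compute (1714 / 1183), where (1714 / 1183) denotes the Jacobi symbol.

-1

(1714 / 1183)
  = (531 / 1183)    [1714 ≡ 531 mod 1183]
  = -(1183 / 531)    [QR: both ≡ 3 mod 4, sign flips]
  = -(121 / 531)    [1183 ≡ 121 mod 531]
  = -(531 / 121)    [QR: 121 ≡ 1 mod 4, sign kept]
  = -(47 / 121)    [531 ≡ 47 mod 121]
  = -(121 / 47)    [QR: 121 ≡ 1 mod 4, sign kept]
  = -(27 / 47)    [121 ≡ 27 mod 47]
  = (47 / 27)    [QR: both ≡ 3 mod 4, sign flips]
  = (20 / 27)    [47 ≡ 20 mod 27]
  = (5 / 27)    [27 ≡ 3 mod 8 ⇒ (2 / 27)^2 = +1]
  = (27 / 5)    [QR: 5 ≡ 1 mod 4, sign kept]
  = (2 / 5)    [27 ≡ 2 mod 5]
  = -(1 / 5)    [5 ≡ 5 mod 8 ⇒ (2 / 5) = -1]
  = -1    [(1 / 5) = 1]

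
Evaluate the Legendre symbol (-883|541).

Pull out -1: (-883|541) = (-1|541)·(883|541). Since 541 ≡ 1 (mod 4), (-1|541) = +1. Now have (883|541).
Reduce the numerator: 883 ≡ 342 (mod 541), so (883|541) = (342|541).
Factor out 2: 342 = 2·171. Since 541 ≡ 5 (mod 8), (2|541) = -1. Now have -(171|541).
541 ≡ 1 (mod 4), so quadratic reciprocity gives (171|541) = (541|171). Reduce: 541 ≡ 28 (mod 171). Now have -(28|171).
Factor out 2: 28 = 2^2·7. Since 171 ≡ 3 (mod 8), (2|171) = -1, and (2|171)^2 = +1. Now have -(7|171).
Both 7 ≡ 3 and 171 ≡ 3 (mod 4), so reciprocity gives (7|171) = -(171|7). Reduce: 171 ≡ 3 (mod 7). Now have (3|7).
Both 3 ≡ 3 and 7 ≡ 3 (mod 4), so reciprocity gives (3|7) = -(7|3). Reduce: 7 ≡ 1 (mod 3). Now have -(1|3).
(1|3) = 1. Collecting the sign factors: -1.

-1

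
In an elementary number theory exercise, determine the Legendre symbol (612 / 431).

(612 / 431)
  = (181 / 431)    [612 ≡ 181 mod 431]
  = (431 / 181)    [QR: 181 ≡ 1 mod 4, sign kept]
  = (69 / 181)    [431 ≡ 69 mod 181]
  = (181 / 69)    [QR: 69 ≡ 1 mod 4, sign kept]
  = (43 / 69)    [181 ≡ 43 mod 69]
  = (69 / 43)    [QR: 69 ≡ 1 mod 4, sign kept]
  = (26 / 43)    [69 ≡ 26 mod 43]
  = -(13 / 43)    [43 ≡ 3 mod 8 ⇒ (2 / 43) = -1]
  = -(43 / 13)    [QR: 13 ≡ 1 mod 4, sign kept]
  = -(4 / 13)    [43 ≡ 4 mod 13]
  = -(1 / 13)    [13 ≡ 5 mod 8 ⇒ (2 / 13)^2 = +1]
  = -1    [(1 / 13) = 1]

-1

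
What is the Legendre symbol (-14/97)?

Reduce the numerator: -14 ≡ 83 (mod 97), so (-14/97) = (83/97).
97 ≡ 1 (mod 4), so quadratic reciprocity gives (83/97) = (97/83). Reduce: 97 ≡ 14 (mod 83). Now have (14/83).
Factor out 2: 14 = 2·7. Since 83 ≡ 3 (mod 8), (2/83) = -1. Now have -(7/83).
Both 7 ≡ 3 and 83 ≡ 3 (mod 4), so reciprocity gives (7/83) = -(83/7). Reduce: 83 ≡ 6 (mod 7). Now have (6/7).
Factor out 2: 6 = 2·3. Since 7 ≡ 7 (mod 8), (2/7) = +1. Now have (3/7).
Both 3 ≡ 3 and 7 ≡ 3 (mod 4), so reciprocity gives (3/7) = -(7/3). Reduce: 7 ≡ 1 (mod 3). Now have -(1/3).
(1/3) = 1. Collecting the sign factors: -1.

-1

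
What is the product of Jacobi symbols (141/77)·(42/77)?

By multiplicativity, (141·42/77) = (141/77)·(42/77).
First factor (141/77):
(141/77)
  = (64/77)    [141 ≡ 64 mod 77]
  = (1/77)    [77 ≡ 5 mod 8 ⇒ (2/77)^6 = +1]
  = 1    [(1/77) = 1]
Second factor (42/77):
(42/77)
  = -(21/77)    [77 ≡ 5 mod 8 ⇒ (2/77) = -1]
  = -(77/21)    [QR: 21 ≡ 1 mod 4, sign kept]
  = -(14/21)    [77 ≡ 14 mod 21]
  = (7/21)    [21 ≡ 5 mod 8 ⇒ (2/21) = -1]
  = (21/7)    [QR: 21 ≡ 1 mod 4, sign kept]
  = (0/7)    [21 ≡ 0 mod 7]
  = 0    [numerator 0, gcd > 1]
Product: (1)·(0) = 0.

0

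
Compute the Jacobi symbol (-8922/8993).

Reduce the numerator: -8922 ≡ 71 (mod 8993), so (-8922/8993) = (71/8993).
8993 ≡ 1 (mod 4), so quadratic reciprocity gives (71/8993) = (8993/71). Reduce: 8993 ≡ 47 (mod 71). Now have (47/71).
Both 47 ≡ 3 and 71 ≡ 3 (mod 4), so reciprocity gives (47/71) = -(71/47). Reduce: 71 ≡ 24 (mod 47). Now have -(24/47).
Factor out 2: 24 = 2^3·3. Since 47 ≡ 7 (mod 8), (2/47) = +1, and (2/47)^3 = +1. Now have -(3/47).
Both 3 ≡ 3 and 47 ≡ 3 (mod 4), so reciprocity gives (3/47) = -(47/3). Reduce: 47 ≡ 2 (mod 3). Now have (2/3).
Factor out 2: 2 = 2. Since 3 ≡ 3 (mod 8), (2/3) = -1. Now have -(1/3).
(1/3) = 1. Collecting the sign factors: -1.

-1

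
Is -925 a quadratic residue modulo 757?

(-925/757)
  = (589/757)    [-925 ≡ 589 mod 757]
  = (757/589)    [QR: 589 ≡ 1 mod 4, sign kept]
  = (168/589)    [757 ≡ 168 mod 589]
  = -(21/589)    [589 ≡ 5 mod 8 ⇒ (2/589)^3 = -1]
  = -(589/21)    [QR: 21 ≡ 1 mod 4, sign kept]
  = -(1/21)    [589 ≡ 1 mod 21]
  = -1    [(1/21) = 1]
(-925/757) = -1, and 757 is prime, so -925 is not a quadratic residue mod 757.

no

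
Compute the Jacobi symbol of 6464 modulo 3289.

-1

(6464 / 3289)
  = (3175 / 3289)    [6464 ≡ 3175 mod 3289]
  = (3289 / 3175)    [QR: 3289 ≡ 1 mod 4, sign kept]
  = (114 / 3175)    [3289 ≡ 114 mod 3175]
  = (57 / 3175)    [3175 ≡ 7 mod 8 ⇒ (2 / 3175) = +1]
  = (3175 / 57)    [QR: 57 ≡ 1 mod 4, sign kept]
  = (40 / 57)    [3175 ≡ 40 mod 57]
  = (5 / 57)    [57 ≡ 1 mod 8 ⇒ (2 / 57)^3 = +1]
  = (57 / 5)    [QR: 5 ≡ 1 mod 4, sign kept]
  = (2 / 5)    [57 ≡ 2 mod 5]
  = -(1 / 5)    [5 ≡ 5 mod 8 ⇒ (2 / 5) = -1]
  = -1    [(1 / 5) = 1]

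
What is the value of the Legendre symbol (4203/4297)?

4297 ≡ 1 (mod 4), so quadratic reciprocity gives (4203/4297) = (4297/4203). Reduce: 4297 ≡ 94 (mod 4203). Now have (94/4203).
Factor out 2: 94 = 2·47. Since 4203 ≡ 3 (mod 8), (2/4203) = -1. Now have -(47/4203).
Both 47 ≡ 3 and 4203 ≡ 3 (mod 4), so reciprocity gives (47/4203) = -(4203/47). Reduce: 4203 ≡ 20 (mod 47). Now have (20/47).
Factor out 2: 20 = 2^2·5. Since 47 ≡ 7 (mod 8), (2/47) = +1, and (2/47)^2 = +1. Now have (5/47).
5 ≡ 1 (mod 4), so quadratic reciprocity gives (5/47) = (47/5). Reduce: 47 ≡ 2 (mod 5). Now have (2/5).
Factor out 2: 2 = 2. Since 5 ≡ 5 (mod 8), (2/5) = -1. Now have -(1/5).
(1/5) = 1. Collecting the sign factors: -1.

-1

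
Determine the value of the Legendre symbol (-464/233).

1

(-464/233)
  = (2/233)    [-464 ≡ 2 mod 233]
  = (1/233)    [233 ≡ 1 mod 8 ⇒ (2/233) = +1]
  = 1    [(1/233) = 1]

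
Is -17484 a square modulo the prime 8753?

no

(-17484|8753)
  = (22|8753)    [-17484 ≡ 22 mod 8753]
  = (11|8753)    [8753 ≡ 1 mod 8 ⇒ (2|8753) = +1]
  = (8753|11)    [QR: 8753 ≡ 1 mod 4, sign kept]
  = (8|11)    [8753 ≡ 8 mod 11]
  = -(1|11)    [11 ≡ 3 mod 8 ⇒ (2|11)^3 = -1]
  = -1    [(1|11) = 1]
(-17484|8753) = -1, and 8753 is prime, so -17484 is not a quadratic residue mod 8753.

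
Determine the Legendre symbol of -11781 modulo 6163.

1

Reduce the numerator: -11781 ≡ 545 (mod 6163), so (-11781 / 6163) = (545 / 6163).
545 ≡ 1 (mod 4), so quadratic reciprocity gives (545 / 6163) = (6163 / 545). Reduce: 6163 ≡ 168 (mod 545). Now have (168 / 545).
Factor out 2: 168 = 2^3·21. Since 545 ≡ 1 (mod 8), (2 / 545) = +1, and (2 / 545)^3 = +1. Now have (21 / 545).
21 ≡ 1 (mod 4), so quadratic reciprocity gives (21 / 545) = (545 / 21). Reduce: 545 ≡ 20 (mod 21). Now have (20 / 21).
Factor out 2: 20 = 2^2·5. Since 21 ≡ 5 (mod 8), (2 / 21) = -1, and (2 / 21)^2 = +1. Now have (5 / 21).
5 ≡ 1 (mod 4), so quadratic reciprocity gives (5 / 21) = (21 / 5). Reduce: 21 ≡ 1 (mod 5). Now have (1 / 5).
(1 / 5) = 1. Collecting the sign factors: 1.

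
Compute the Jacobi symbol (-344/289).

1

Reduce the numerator: -344 ≡ 234 (mod 289), so (-344/289) = (234/289).
Factor out 2: 234 = 2·117. Since 289 ≡ 1 (mod 8), (2/289) = +1. Now have (117/289).
117 ≡ 1 (mod 4), so quadratic reciprocity gives (117/289) = (289/117). Reduce: 289 ≡ 55 (mod 117). Now have (55/117).
117 ≡ 1 (mod 4), so quadratic reciprocity gives (55/117) = (117/55). Reduce: 117 ≡ 7 (mod 55). Now have (7/55).
Both 7 ≡ 3 and 55 ≡ 3 (mod 4), so reciprocity gives (7/55) = -(55/7). Reduce: 55 ≡ 6 (mod 7). Now have -(6/7).
Factor out 2: 6 = 2·3. Since 7 ≡ 7 (mod 8), (2/7) = +1. Now have -(3/7).
Both 3 ≡ 3 and 7 ≡ 3 (mod 4), so reciprocity gives (3/7) = -(7/3). Reduce: 7 ≡ 1 (mod 3). Now have (1/3).
(1/3) = 1. Collecting the sign factors: 1.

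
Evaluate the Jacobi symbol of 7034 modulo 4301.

Reduce the numerator: 7034 ≡ 2733 (mod 4301), so (7034/4301) = (2733/4301).
2733 ≡ 1 (mod 4), so quadratic reciprocity gives (2733/4301) = (4301/2733). Reduce: 4301 ≡ 1568 (mod 2733). Now have (1568/2733).
Factor out 2: 1568 = 2^5·49. Since 2733 ≡ 5 (mod 8), (2/2733) = -1, and (2/2733)^5 = -1. Now have -(49/2733).
49 ≡ 1 (mod 4), so quadratic reciprocity gives (49/2733) = (2733/49). Reduce: 2733 ≡ 38 (mod 49). Now have -(38/49).
Factor out 2: 38 = 2·19. Since 49 ≡ 1 (mod 8), (2/49) = +1. Now have -(19/49).
49 ≡ 1 (mod 4), so quadratic reciprocity gives (19/49) = (49/19). Reduce: 49 ≡ 11 (mod 19). Now have -(11/19).
Both 11 ≡ 3 and 19 ≡ 3 (mod 4), so reciprocity gives (11/19) = -(19/11). Reduce: 19 ≡ 8 (mod 11). Now have (8/11).
Factor out 2: 8 = 2^3. Since 11 ≡ 3 (mod 8), (2/11) = -1, and (2/11)^3 = -1. Now have -(1/11).
(1/11) = 1. Collecting the sign factors: -1.

-1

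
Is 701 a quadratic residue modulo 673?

yes

Reduce the numerator: 701 ≡ 28 (mod 673), so (701/673) = (28/673).
Factor out 2: 28 = 2^2·7. Since 673 ≡ 1 (mod 8), (2/673) = +1, and (2/673)^2 = +1. Now have (7/673).
673 ≡ 1 (mod 4), so quadratic reciprocity gives (7/673) = (673/7). Reduce: 673 ≡ 1 (mod 7). Now have (1/7).
(1/7) = 1. Collecting the sign factors: 1.
(701/673) = 1, and 673 is prime, so 701 is a quadratic residue mod 673.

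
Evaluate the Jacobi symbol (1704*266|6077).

1

By multiplicativity, (1704·266|6077) = (1704|6077)·(266|6077).
First factor (1704|6077):
(1704|6077)
  = -(213|6077)    [6077 ≡ 5 mod 8 ⇒ (2|6077)^3 = -1]
  = -(6077|213)    [QR: 213 ≡ 1 mod 4, sign kept]
  = -(113|213)    [6077 ≡ 113 mod 213]
  = -(213|113)    [QR: 113 ≡ 1 mod 4, sign kept]
  = -(100|113)    [213 ≡ 100 mod 113]
  = -(25|113)    [113 ≡ 1 mod 8 ⇒ (2|113)^2 = +1]
  = -(113|25)    [QR: 25 ≡ 1 mod 4, sign kept]
  = -(13|25)    [113 ≡ 13 mod 25]
  = -(25|13)    [QR: 13 ≡ 1 mod 4, sign kept]
  = -(12|13)    [25 ≡ 12 mod 13]
  = -(3|13)    [13 ≡ 5 mod 8 ⇒ (2|13)^2 = +1]
  = -(13|3)    [QR: 13 ≡ 1 mod 4, sign kept]
  = -(1|3)    [13 ≡ 1 mod 3]
  = -1    [(1|3) = 1]
Second factor (266|6077):
(266|6077)
  = -(133|6077)    [6077 ≡ 5 mod 8 ⇒ (2|6077) = -1]
  = -(6077|133)    [QR: 133 ≡ 1 mod 4, sign kept]
  = -(92|133)    [6077 ≡ 92 mod 133]
  = -(23|133)    [133 ≡ 5 mod 8 ⇒ (2|133)^2 = +1]
  = -(133|23)    [QR: 133 ≡ 1 mod 4, sign kept]
  = -(18|23)    [133 ≡ 18 mod 23]
  = -(9|23)    [23 ≡ 7 mod 8 ⇒ (2|23) = +1]
  = -(23|9)    [QR: 9 ≡ 1 mod 4, sign kept]
  = -(5|9)    [23 ≡ 5 mod 9]
  = -(9|5)    [QR: 5 ≡ 1 mod 4, sign kept]
  = -(4|5)    [9 ≡ 4 mod 5]
  = -(1|5)    [5 ≡ 5 mod 8 ⇒ (2|5)^2 = +1]
  = -1    [(1|5) = 1]
Product: (-1)·(-1) = 1.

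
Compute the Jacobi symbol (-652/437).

1

(-652/437)
  = (222/437)    [-652 ≡ 222 mod 437]
  = -(111/437)    [437 ≡ 5 mod 8 ⇒ (2/437) = -1]
  = -(437/111)    [QR: 437 ≡ 1 mod 4, sign kept]
  = -(104/111)    [437 ≡ 104 mod 111]
  = -(13/111)    [111 ≡ 7 mod 8 ⇒ (2/111)^3 = +1]
  = -(111/13)    [QR: 13 ≡ 1 mod 4, sign kept]
  = -(7/13)    [111 ≡ 7 mod 13]
  = -(13/7)    [QR: 13 ≡ 1 mod 4, sign kept]
  = -(6/7)    [13 ≡ 6 mod 7]
  = -(3/7)    [7 ≡ 7 mod 8 ⇒ (2/7) = +1]
  = (7/3)    [QR: both ≡ 3 mod 4, sign flips]
  = (1/3)    [7 ≡ 1 mod 3]
  = 1    [(1/3) = 1]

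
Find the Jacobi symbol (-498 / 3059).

1

Reduce the numerator: -498 ≡ 2561 (mod 3059), so (-498 / 3059) = (2561 / 3059).
2561 ≡ 1 (mod 4), so quadratic reciprocity gives (2561 / 3059) = (3059 / 2561). Reduce: 3059 ≡ 498 (mod 2561). Now have (498 / 2561).
Factor out 2: 498 = 2·249. Since 2561 ≡ 1 (mod 8), (2 / 2561) = +1. Now have (249 / 2561).
249 ≡ 1 (mod 4), so quadratic reciprocity gives (249 / 2561) = (2561 / 249). Reduce: 2561 ≡ 71 (mod 249). Now have (71 / 249).
249 ≡ 1 (mod 4), so quadratic reciprocity gives (71 / 249) = (249 / 71). Reduce: 249 ≡ 36 (mod 71). Now have (36 / 71).
Factor out 2: 36 = 2^2·9. Since 71 ≡ 7 (mod 8), (2 / 71) = +1, and (2 / 71)^2 = +1. Now have (9 / 71).
9 ≡ 1 (mod 4), so quadratic reciprocity gives (9 / 71) = (71 / 9). Reduce: 71 ≡ 8 (mod 9). Now have (8 / 9).
Factor out 2: 8 = 2^3. Since 9 ≡ 1 (mod 8), (2 / 9) = +1, and (2 / 9)^3 = +1. Now have (1 / 9).
(1 / 9) = 1. Collecting the sign factors: 1.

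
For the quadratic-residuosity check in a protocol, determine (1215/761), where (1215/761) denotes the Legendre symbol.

(1215/761)
  = (454/761)    [1215 ≡ 454 mod 761]
  = (227/761)    [761 ≡ 1 mod 8 ⇒ (2/761) = +1]
  = (761/227)    [QR: 761 ≡ 1 mod 4, sign kept]
  = (80/227)    [761 ≡ 80 mod 227]
  = (5/227)    [227 ≡ 3 mod 8 ⇒ (2/227)^4 = +1]
  = (227/5)    [QR: 5 ≡ 1 mod 4, sign kept]
  = (2/5)    [227 ≡ 2 mod 5]
  = -(1/5)    [5 ≡ 5 mod 8 ⇒ (2/5) = -1]
  = -1    [(1/5) = 1]

-1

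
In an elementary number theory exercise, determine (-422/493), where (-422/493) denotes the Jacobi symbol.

-1

(-422/493)
  = (71/493)    [-422 ≡ 71 mod 493]
  = (493/71)    [QR: 493 ≡ 1 mod 4, sign kept]
  = (67/71)    [493 ≡ 67 mod 71]
  = -(71/67)    [QR: both ≡ 3 mod 4, sign flips]
  = -(4/67)    [71 ≡ 4 mod 67]
  = -(1/67)    [67 ≡ 3 mod 8 ⇒ (2/67)^2 = +1]
  = -1    [(1/67) = 1]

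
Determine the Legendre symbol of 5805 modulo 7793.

5805 ≡ 1 (mod 4), so quadratic reciprocity gives (5805|7793) = (7793|5805). Reduce: 7793 ≡ 1988 (mod 5805). Now have (1988|5805).
Factor out 2: 1988 = 2^2·497. Since 5805 ≡ 5 (mod 8), (2|5805) = -1, and (2|5805)^2 = +1. Now have (497|5805).
497 ≡ 1 (mod 4), so quadratic reciprocity gives (497|5805) = (5805|497). Reduce: 5805 ≡ 338 (mod 497). Now have (338|497).
Factor out 2: 338 = 2·169. Since 497 ≡ 1 (mod 8), (2|497) = +1. Now have (169|497).
169 ≡ 1 (mod 4), so quadratic reciprocity gives (169|497) = (497|169). Reduce: 497 ≡ 159 (mod 169). Now have (159|169).
169 ≡ 1 (mod 4), so quadratic reciprocity gives (159|169) = (169|159). Reduce: 169 ≡ 10 (mod 159). Now have (10|159).
Factor out 2: 10 = 2·5. Since 159 ≡ 7 (mod 8), (2|159) = +1. Now have (5|159).
5 ≡ 1 (mod 4), so quadratic reciprocity gives (5|159) = (159|5). Reduce: 159 ≡ 4 (mod 5). Now have (4|5).
Factor out 2: 4 = 2^2. Since 5 ≡ 5 (mod 8), (2|5) = -1, and (2|5)^2 = +1. Now have (1|5).
(1|5) = 1. Collecting the sign factors: 1.

1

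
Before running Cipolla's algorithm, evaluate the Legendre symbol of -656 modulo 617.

(-656 / 617)
  = (656 / 617)    [617 ≡ 1 mod 4 ⇒ (-1 / 617) = +1]
  = (39 / 617)    [656 ≡ 39 mod 617]
  = (617 / 39)    [QR: 617 ≡ 1 mod 4, sign kept]
  = (32 / 39)    [617 ≡ 32 mod 39]
  = (1 / 39)    [39 ≡ 7 mod 8 ⇒ (2 / 39)^5 = +1]
  = 1    [(1 / 39) = 1]

1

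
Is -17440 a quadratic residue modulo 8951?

(-17440|8951)
  = (462|8951)    [-17440 ≡ 462 mod 8951]
  = (231|8951)    [8951 ≡ 7 mod 8 ⇒ (2|8951) = +1]
  = -(8951|231)    [QR: both ≡ 3 mod 4, sign flips]
  = -(173|231)    [8951 ≡ 173 mod 231]
  = -(231|173)    [QR: 173 ≡ 1 mod 4, sign kept]
  = -(58|173)    [231 ≡ 58 mod 173]
  = (29|173)    [173 ≡ 5 mod 8 ⇒ (2|173) = -1]
  = (173|29)    [QR: 29 ≡ 1 mod 4, sign kept]
  = (28|29)    [173 ≡ 28 mod 29]
  = (7|29)    [29 ≡ 5 mod 8 ⇒ (2|29)^2 = +1]
  = (29|7)    [QR: 29 ≡ 1 mod 4, sign kept]
  = (1|7)    [29 ≡ 1 mod 7]
  = 1    [(1|7) = 1]
(-17440|8951) = 1, and 8951 is prime, so -17440 is a quadratic residue mod 8951.

yes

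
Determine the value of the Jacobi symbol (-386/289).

(-386/289)
  = (386/289)    [289 ≡ 1 mod 4 ⇒ (-1/289) = +1]
  = (97/289)    [386 ≡ 97 mod 289]
  = (289/97)    [QR: 97 ≡ 1 mod 4, sign kept]
  = (95/97)    [289 ≡ 95 mod 97]
  = (97/95)    [QR: 97 ≡ 1 mod 4, sign kept]
  = (2/95)    [97 ≡ 2 mod 95]
  = (1/95)    [95 ≡ 7 mod 8 ⇒ (2/95) = +1]
  = 1    [(1/95) = 1]

1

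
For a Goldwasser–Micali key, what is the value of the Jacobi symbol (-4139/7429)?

-1

(-4139/7429)
  = (4139/7429)    [7429 ≡ 1 mod 4 ⇒ (-1/7429) = +1]
  = (7429/4139)    [QR: 7429 ≡ 1 mod 4, sign kept]
  = (3290/4139)    [7429 ≡ 3290 mod 4139]
  = -(1645/4139)    [4139 ≡ 3 mod 8 ⇒ (2/4139) = -1]
  = -(4139/1645)    [QR: 1645 ≡ 1 mod 4, sign kept]
  = -(849/1645)    [4139 ≡ 849 mod 1645]
  = -(1645/849)    [QR: 849 ≡ 1 mod 4, sign kept]
  = -(796/849)    [1645 ≡ 796 mod 849]
  = -(199/849)    [849 ≡ 1 mod 8 ⇒ (2/849)^2 = +1]
  = -(849/199)    [QR: 849 ≡ 1 mod 4, sign kept]
  = -(53/199)    [849 ≡ 53 mod 199]
  = -(199/53)    [QR: 53 ≡ 1 mod 4, sign kept]
  = -(40/53)    [199 ≡ 40 mod 53]
  = (5/53)    [53 ≡ 5 mod 8 ⇒ (2/53)^3 = -1]
  = (53/5)    [QR: 5 ≡ 1 mod 4, sign kept]
  = (3/5)    [53 ≡ 3 mod 5]
  = (5/3)    [QR: 5 ≡ 1 mod 4, sign kept]
  = (2/3)    [5 ≡ 2 mod 3]
  = -(1/3)    [3 ≡ 3 mod 8 ⇒ (2/3) = -1]
  = -1    [(1/3) = 1]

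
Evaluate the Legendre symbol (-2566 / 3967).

-1

(-2566 / 3967)
  = (1401 / 3967)    [-2566 ≡ 1401 mod 3967]
  = (3967 / 1401)    [QR: 1401 ≡ 1 mod 4, sign kept]
  = (1165 / 1401)    [3967 ≡ 1165 mod 1401]
  = (1401 / 1165)    [QR: 1165 ≡ 1 mod 4, sign kept]
  = (236 / 1165)    [1401 ≡ 236 mod 1165]
  = (59 / 1165)    [1165 ≡ 5 mod 8 ⇒ (2 / 1165)^2 = +1]
  = (1165 / 59)    [QR: 1165 ≡ 1 mod 4, sign kept]
  = (44 / 59)    [1165 ≡ 44 mod 59]
  = (11 / 59)    [59 ≡ 3 mod 8 ⇒ (2 / 59)^2 = +1]
  = -(59 / 11)    [QR: both ≡ 3 mod 4, sign flips]
  = -(4 / 11)    [59 ≡ 4 mod 11]
  = -(1 / 11)    [11 ≡ 3 mod 8 ⇒ (2 / 11)^2 = +1]
  = -1    [(1 / 11) = 1]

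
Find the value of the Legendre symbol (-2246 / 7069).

Reduce the numerator: -2246 ≡ 4823 (mod 7069), so (-2246 / 7069) = (4823 / 7069).
7069 ≡ 1 (mod 4), so quadratic reciprocity gives (4823 / 7069) = (7069 / 4823). Reduce: 7069 ≡ 2246 (mod 4823). Now have (2246 / 4823).
Factor out 2: 2246 = 2·1123. Since 4823 ≡ 7 (mod 8), (2 / 4823) = +1. Now have (1123 / 4823).
Both 1123 ≡ 3 and 4823 ≡ 3 (mod 4), so reciprocity gives (1123 / 4823) = -(4823 / 1123). Reduce: 4823 ≡ 331 (mod 1123). Now have -(331 / 1123).
Both 331 ≡ 3 and 1123 ≡ 3 (mod 4), so reciprocity gives (331 / 1123) = -(1123 / 331). Reduce: 1123 ≡ 130 (mod 331). Now have (130 / 331).
Factor out 2: 130 = 2·65. Since 331 ≡ 3 (mod 8), (2 / 331) = -1. Now have -(65 / 331).
65 ≡ 1 (mod 4), so quadratic reciprocity gives (65 / 331) = (331 / 65). Reduce: 331 ≡ 6 (mod 65). Now have -(6 / 65).
Factor out 2: 6 = 2·3. Since 65 ≡ 1 (mod 8), (2 / 65) = +1. Now have -(3 / 65).
65 ≡ 1 (mod 4), so quadratic reciprocity gives (3 / 65) = (65 / 3). Reduce: 65 ≡ 2 (mod 3). Now have -(2 / 3).
Factor out 2: 2 = 2. Since 3 ≡ 3 (mod 8), (2 / 3) = -1. Now have (1 / 3).
(1 / 3) = 1. Collecting the sign factors: 1.

1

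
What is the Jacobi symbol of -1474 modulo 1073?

Pull out -1: (-1474/1073) = (-1/1073)·(1474/1073). Since 1073 ≡ 1 (mod 4), (-1/1073) = +1. Now have (1474/1073).
Reduce the numerator: 1474 ≡ 401 (mod 1073), so (1474/1073) = (401/1073).
401 ≡ 1 (mod 4), so quadratic reciprocity gives (401/1073) = (1073/401). Reduce: 1073 ≡ 271 (mod 401). Now have (271/401).
401 ≡ 1 (mod 4), so quadratic reciprocity gives (271/401) = (401/271). Reduce: 401 ≡ 130 (mod 271). Now have (130/271).
Factor out 2: 130 = 2·65. Since 271 ≡ 7 (mod 8), (2/271) = +1. Now have (65/271).
65 ≡ 1 (mod 4), so quadratic reciprocity gives (65/271) = (271/65). Reduce: 271 ≡ 11 (mod 65). Now have (11/65).
65 ≡ 1 (mod 4), so quadratic reciprocity gives (11/65) = (65/11). Reduce: 65 ≡ 10 (mod 11). Now have (10/11).
Factor out 2: 10 = 2·5. Since 11 ≡ 3 (mod 8), (2/11) = -1. Now have -(5/11).
5 ≡ 1 (mod 4), so quadratic reciprocity gives (5/11) = (11/5). Reduce: 11 ≡ 1 (mod 5). Now have -(1/5).
(1/5) = 1. Collecting the sign factors: -1.

-1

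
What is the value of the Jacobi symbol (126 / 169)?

(126 / 169)
  = (63 / 169)    [169 ≡ 1 mod 8 ⇒ (2 / 169) = +1]
  = (169 / 63)    [QR: 169 ≡ 1 mod 4, sign kept]
  = (43 / 63)    [169 ≡ 43 mod 63]
  = -(63 / 43)    [QR: both ≡ 3 mod 4, sign flips]
  = -(20 / 43)    [63 ≡ 20 mod 43]
  = -(5 / 43)    [43 ≡ 3 mod 8 ⇒ (2 / 43)^2 = +1]
  = -(43 / 5)    [QR: 5 ≡ 1 mod 4, sign kept]
  = -(3 / 5)    [43 ≡ 3 mod 5]
  = -(5 / 3)    [QR: 5 ≡ 1 mod 4, sign kept]
  = -(2 / 3)    [5 ≡ 2 mod 3]
  = (1 / 3)    [3 ≡ 3 mod 8 ⇒ (2 / 3) = -1]
  = 1    [(1 / 3) = 1]

1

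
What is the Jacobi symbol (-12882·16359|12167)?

-1

By multiplicativity, (-12882·16359|12167) = (-12882|12167)·(16359|12167).
First factor (-12882|12167):
Reduce the numerator: -12882 ≡ 11452 (mod 12167), so (-12882|12167) = (11452|12167).
Factor out 2: 11452 = 2^2·2863. Since 12167 ≡ 7 (mod 8), (2|12167) = +1, and (2|12167)^2 = +1. Now have (2863|12167).
Both 2863 ≡ 3 and 12167 ≡ 3 (mod 4), so reciprocity gives (2863|12167) = -(12167|2863). Reduce: 12167 ≡ 715 (mod 2863). Now have -(715|2863).
Both 715 ≡ 3 and 2863 ≡ 3 (mod 4), so reciprocity gives (715|2863) = -(2863|715). Reduce: 2863 ≡ 3 (mod 715). Now have (3|715).
Both 3 ≡ 3 and 715 ≡ 3 (mod 4), so reciprocity gives (3|715) = -(715|3). Reduce: 715 ≡ 1 (mod 3). Now have -(1|3).
(1|3) = 1. Collecting the sign factors: -1.
Second factor (16359|12167):
Reduce the numerator: 16359 ≡ 4192 (mod 12167), so (16359|12167) = (4192|12167).
Factor out 2: 4192 = 2^5·131. Since 12167 ≡ 7 (mod 8), (2|12167) = +1, and (2|12167)^5 = +1. Now have (131|12167).
Both 131 ≡ 3 and 12167 ≡ 3 (mod 4), so reciprocity gives (131|12167) = -(12167|131). Reduce: 12167 ≡ 115 (mod 131). Now have -(115|131).
Both 115 ≡ 3 and 131 ≡ 3 (mod 4), so reciprocity gives (115|131) = -(131|115). Reduce: 131 ≡ 16 (mod 115). Now have (16|115).
Factor out 2: 16 = 2^4. Since 115 ≡ 3 (mod 8), (2|115) = -1, and (2|115)^4 = +1. Now have (1|115).
(1|115) = 1. Collecting the sign factors: 1.
Product: (-1)·(1) = -1.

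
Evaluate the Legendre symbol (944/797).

-1

(944/797)
  = (147/797)    [944 ≡ 147 mod 797]
  = (797/147)    [QR: 797 ≡ 1 mod 4, sign kept]
  = (62/147)    [797 ≡ 62 mod 147]
  = -(31/147)    [147 ≡ 3 mod 8 ⇒ (2/147) = -1]
  = (147/31)    [QR: both ≡ 3 mod 4, sign flips]
  = (23/31)    [147 ≡ 23 mod 31]
  = -(31/23)    [QR: both ≡ 3 mod 4, sign flips]
  = -(8/23)    [31 ≡ 8 mod 23]
  = -(1/23)    [23 ≡ 7 mod 8 ⇒ (2/23)^3 = +1]
  = -1    [(1/23) = 1]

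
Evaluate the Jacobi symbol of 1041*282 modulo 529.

By multiplicativity, (1041·282/529) = (1041/529)·(282/529).
First factor (1041/529):
(1041/529)
  = (512/529)    [1041 ≡ 512 mod 529]
  = (1/529)    [529 ≡ 1 mod 8 ⇒ (2/529)^9 = +1]
  = 1    [(1/529) = 1]
Second factor (282/529):
(282/529)
  = (141/529)    [529 ≡ 1 mod 8 ⇒ (2/529) = +1]
  = (529/141)    [QR: 141 ≡ 1 mod 4, sign kept]
  = (106/141)    [529 ≡ 106 mod 141]
  = -(53/141)    [141 ≡ 5 mod 8 ⇒ (2/141) = -1]
  = -(141/53)    [QR: 53 ≡ 1 mod 4, sign kept]
  = -(35/53)    [141 ≡ 35 mod 53]
  = -(53/35)    [QR: 53 ≡ 1 mod 4, sign kept]
  = -(18/35)    [53 ≡ 18 mod 35]
  = (9/35)    [35 ≡ 3 mod 8 ⇒ (2/35) = -1]
  = (35/9)    [QR: 9 ≡ 1 mod 4, sign kept]
  = (8/9)    [35 ≡ 8 mod 9]
  = (1/9)    [9 ≡ 1 mod 8 ⇒ (2/9)^3 = +1]
  = 1    [(1/9) = 1]
Product: (1)·(1) = 1.

1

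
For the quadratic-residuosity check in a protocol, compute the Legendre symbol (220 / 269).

1

Factor out 2: 220 = 2^2·55. Since 269 ≡ 5 (mod 8), (2 / 269) = -1, and (2 / 269)^2 = +1. Now have (55 / 269).
269 ≡ 1 (mod 4), so quadratic reciprocity gives (55 / 269) = (269 / 55). Reduce: 269 ≡ 49 (mod 55). Now have (49 / 55).
49 ≡ 1 (mod 4), so quadratic reciprocity gives (49 / 55) = (55 / 49). Reduce: 55 ≡ 6 (mod 49). Now have (6 / 49).
Factor out 2: 6 = 2·3. Since 49 ≡ 1 (mod 8), (2 / 49) = +1. Now have (3 / 49).
49 ≡ 1 (mod 4), so quadratic reciprocity gives (3 / 49) = (49 / 3). Reduce: 49 ≡ 1 (mod 3). Now have (1 / 3).
(1 / 3) = 1. Collecting the sign factors: 1.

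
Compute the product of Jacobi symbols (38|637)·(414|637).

-1

By multiplicativity, (38·414|637) = (38|637)·(414|637).
First factor (38|637):
Factor out 2: 38 = 2·19. Since 637 ≡ 5 (mod 8), (2|637) = -1. Now have -(19|637).
637 ≡ 1 (mod 4), so quadratic reciprocity gives (19|637) = (637|19). Reduce: 637 ≡ 10 (mod 19). Now have -(10|19).
Factor out 2: 10 = 2·5. Since 19 ≡ 3 (mod 8), (2|19) = -1. Now have (5|19).
5 ≡ 1 (mod 4), so quadratic reciprocity gives (5|19) = (19|5). Reduce: 19 ≡ 4 (mod 5). Now have (4|5).
Factor out 2: 4 = 2^2. Since 5 ≡ 5 (mod 8), (2|5) = -1, and (2|5)^2 = +1. Now have (1|5).
(1|5) = 1. Collecting the sign factors: 1.
Second factor (414|637):
Factor out 2: 414 = 2·207. Since 637 ≡ 5 (mod 8), (2|637) = -1. Now have -(207|637).
637 ≡ 1 (mod 4), so quadratic reciprocity gives (207|637) = (637|207). Reduce: 637 ≡ 16 (mod 207). Now have -(16|207).
Factor out 2: 16 = 2^4. Since 207 ≡ 7 (mod 8), (2|207) = +1, and (2|207)^4 = +1. Now have -(1|207).
(1|207) = 1. Collecting the sign factors: -1.
Product: (1)·(-1) = -1.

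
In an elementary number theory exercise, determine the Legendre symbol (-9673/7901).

1

Reduce the numerator: -9673 ≡ 6129 (mod 7901), so (-9673/7901) = (6129/7901).
6129 ≡ 1 (mod 4), so quadratic reciprocity gives (6129/7901) = (7901/6129). Reduce: 7901 ≡ 1772 (mod 6129). Now have (1772/6129).
Factor out 2: 1772 = 2^2·443. Since 6129 ≡ 1 (mod 8), (2/6129) = +1, and (2/6129)^2 = +1. Now have (443/6129).
6129 ≡ 1 (mod 4), so quadratic reciprocity gives (443/6129) = (6129/443). Reduce: 6129 ≡ 370 (mod 443). Now have (370/443).
Factor out 2: 370 = 2·185. Since 443 ≡ 3 (mod 8), (2/443) = -1. Now have -(185/443).
185 ≡ 1 (mod 4), so quadratic reciprocity gives (185/443) = (443/185). Reduce: 443 ≡ 73 (mod 185). Now have -(73/185).
73 ≡ 1 (mod 4), so quadratic reciprocity gives (73/185) = (185/73). Reduce: 185 ≡ 39 (mod 73). Now have -(39/73).
73 ≡ 1 (mod 4), so quadratic reciprocity gives (39/73) = (73/39). Reduce: 73 ≡ 34 (mod 39). Now have -(34/39).
Factor out 2: 34 = 2·17. Since 39 ≡ 7 (mod 8), (2/39) = +1. Now have -(17/39).
17 ≡ 1 (mod 4), so quadratic reciprocity gives (17/39) = (39/17). Reduce: 39 ≡ 5 (mod 17). Now have -(5/17).
5 ≡ 1 (mod 4), so quadratic reciprocity gives (5/17) = (17/5). Reduce: 17 ≡ 2 (mod 5). Now have -(2/5).
Factor out 2: 2 = 2. Since 5 ≡ 5 (mod 8), (2/5) = -1. Now have (1/5).
(1/5) = 1. Collecting the sign factors: 1.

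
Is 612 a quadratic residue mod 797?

(612/797)
  = (153/797)    [797 ≡ 5 mod 8 ⇒ (2/797)^2 = +1]
  = (797/153)    [QR: 153 ≡ 1 mod 4, sign kept]
  = (32/153)    [797 ≡ 32 mod 153]
  = (1/153)    [153 ≡ 1 mod 8 ⇒ (2/153)^5 = +1]
  = 1    [(1/153) = 1]
The Legendre symbol is 1, so x^2 ≡ 612 (mod 797) has solution.

yes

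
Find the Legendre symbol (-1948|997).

-1

Reduce the numerator: -1948 ≡ 46 (mod 997), so (-1948|997) = (46|997).
Factor out 2: 46 = 2·23. Since 997 ≡ 5 (mod 8), (2|997) = -1. Now have -(23|997).
997 ≡ 1 (mod 4), so quadratic reciprocity gives (23|997) = (997|23). Reduce: 997 ≡ 8 (mod 23). Now have -(8|23).
Factor out 2: 8 = 2^3. Since 23 ≡ 7 (mod 8), (2|23) = +1, and (2|23)^3 = +1. Now have -(1|23).
(1|23) = 1. Collecting the sign factors: -1.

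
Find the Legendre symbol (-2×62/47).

By multiplicativity, (-2·62/47) = (-2/47)·(62/47).
First factor (-2/47):
(-2/47)
  = -(2/47)    [47 ≡ 3 mod 4 ⇒ (-1/47) = -1]
  = -(1/47)    [47 ≡ 7 mod 8 ⇒ (2/47) = +1]
  = -1    [(1/47) = 1]
Second factor (62/47):
(62/47)
  = (15/47)    [62 ≡ 15 mod 47]
  = -(47/15)    [QR: both ≡ 3 mod 4, sign flips]
  = -(2/15)    [47 ≡ 2 mod 15]
  = -(1/15)    [15 ≡ 7 mod 8 ⇒ (2/15) = +1]
  = -1    [(1/15) = 1]
Product: (-1)·(-1) = 1.

1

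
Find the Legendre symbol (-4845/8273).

(-4845/8273)
  = (3428/8273)    [-4845 ≡ 3428 mod 8273]
  = (857/8273)    [8273 ≡ 1 mod 8 ⇒ (2/8273)^2 = +1]
  = (8273/857)    [QR: 857 ≡ 1 mod 4, sign kept]
  = (560/857)    [8273 ≡ 560 mod 857]
  = (35/857)    [857 ≡ 1 mod 8 ⇒ (2/857)^4 = +1]
  = (857/35)    [QR: 857 ≡ 1 mod 4, sign kept]
  = (17/35)    [857 ≡ 17 mod 35]
  = (35/17)    [QR: 17 ≡ 1 mod 4, sign kept]
  = (1/17)    [35 ≡ 1 mod 17]
  = 1    [(1/17) = 1]

1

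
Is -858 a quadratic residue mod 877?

Pull out -1: (-858|877) = (-1|877)·(858|877). Since 877 ≡ 1 (mod 4), (-1|877) = +1. Now have (858|877).
Factor out 2: 858 = 2·429. Since 877 ≡ 5 (mod 8), (2|877) = -1. Now have -(429|877).
429 ≡ 1 (mod 4), so quadratic reciprocity gives (429|877) = (877|429). Reduce: 877 ≡ 19 (mod 429). Now have -(19|429).
429 ≡ 1 (mod 4), so quadratic reciprocity gives (19|429) = (429|19). Reduce: 429 ≡ 11 (mod 19). Now have -(11|19).
Both 11 ≡ 3 and 19 ≡ 3 (mod 4), so reciprocity gives (11|19) = -(19|11). Reduce: 19 ≡ 8 (mod 11). Now have (8|11).
Factor out 2: 8 = 2^3. Since 11 ≡ 3 (mod 8), (2|11) = -1, and (2|11)^3 = -1. Now have -(1|11).
(1|11) = 1. Collecting the sign factors: -1.
The Legendre symbol is -1, so x^2 ≡ -858 (mod 877) has no solution.

no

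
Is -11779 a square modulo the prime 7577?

Pull out -1: (-11779|7577) = (-1|7577)·(11779|7577). Since 7577 ≡ 1 (mod 4), (-1|7577) = +1. Now have (11779|7577).
Reduce the numerator: 11779 ≡ 4202 (mod 7577), so (11779|7577) = (4202|7577).
Factor out 2: 4202 = 2·2101. Since 7577 ≡ 1 (mod 8), (2|7577) = +1. Now have (2101|7577).
2101 ≡ 1 (mod 4), so quadratic reciprocity gives (2101|7577) = (7577|2101). Reduce: 7577 ≡ 1274 (mod 2101). Now have (1274|2101).
Factor out 2: 1274 = 2·637. Since 2101 ≡ 5 (mod 8), (2|2101) = -1. Now have -(637|2101).
637 ≡ 1 (mod 4), so quadratic reciprocity gives (637|2101) = (2101|637). Reduce: 2101 ≡ 190 (mod 637). Now have -(190|637).
Factor out 2: 190 = 2·95. Since 637 ≡ 5 (mod 8), (2|637) = -1. Now have (95|637).
637 ≡ 1 (mod 4), so quadratic reciprocity gives (95|637) = (637|95). Reduce: 637 ≡ 67 (mod 95). Now have (67|95).
Both 67 ≡ 3 and 95 ≡ 3 (mod 4), so reciprocity gives (67|95) = -(95|67). Reduce: 95 ≡ 28 (mod 67). Now have -(28|67).
Factor out 2: 28 = 2^2·7. Since 67 ≡ 3 (mod 8), (2|67) = -1, and (2|67)^2 = +1. Now have -(7|67).
Both 7 ≡ 3 and 67 ≡ 3 (mod 4), so reciprocity gives (7|67) = -(67|7). Reduce: 67 ≡ 4 (mod 7). Now have (4|7).
Factor out 2: 4 = 2^2. Since 7 ≡ 7 (mod 8), (2|7) = +1, and (2|7)^2 = +1. Now have (1|7).
(1|7) = 1. Collecting the sign factors: 1.
The Legendre symbol is 1, so x^2 ≡ -11779 (mod 7577) has solution.

yes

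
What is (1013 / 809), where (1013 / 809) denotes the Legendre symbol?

1

(1013 / 809)
  = (204 / 809)    [1013 ≡ 204 mod 809]
  = (51 / 809)    [809 ≡ 1 mod 8 ⇒ (2 / 809)^2 = +1]
  = (809 / 51)    [QR: 809 ≡ 1 mod 4, sign kept]
  = (44 / 51)    [809 ≡ 44 mod 51]
  = (11 / 51)    [51 ≡ 3 mod 8 ⇒ (2 / 51)^2 = +1]
  = -(51 / 11)    [QR: both ≡ 3 mod 4, sign flips]
  = -(7 / 11)    [51 ≡ 7 mod 11]
  = (11 / 7)    [QR: both ≡ 3 mod 4, sign flips]
  = (4 / 7)    [11 ≡ 4 mod 7]
  = (1 / 7)    [7 ≡ 7 mod 8 ⇒ (2 / 7)^2 = +1]
  = 1    [(1 / 7) = 1]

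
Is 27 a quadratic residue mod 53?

(27|53)
  = (53|27)    [QR: 53 ≡ 1 mod 4, sign kept]
  = (26|27)    [53 ≡ 26 mod 27]
  = -(13|27)    [27 ≡ 3 mod 8 ⇒ (2|27) = -1]
  = -(27|13)    [QR: 13 ≡ 1 mod 4, sign kept]
  = -(1|13)    [27 ≡ 1 mod 13]
  = -1    [(1|13) = 1]
(27|53) = -1, and 53 is prime, so 27 is not a quadratic residue mod 53.

no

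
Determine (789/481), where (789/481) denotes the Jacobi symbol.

1

(789/481)
  = (308/481)    [789 ≡ 308 mod 481]
  = (77/481)    [481 ≡ 1 mod 8 ⇒ (2/481)^2 = +1]
  = (481/77)    [QR: 77 ≡ 1 mod 4, sign kept]
  = (19/77)    [481 ≡ 19 mod 77]
  = (77/19)    [QR: 77 ≡ 1 mod 4, sign kept]
  = (1/19)    [77 ≡ 1 mod 19]
  = 1    [(1/19) = 1]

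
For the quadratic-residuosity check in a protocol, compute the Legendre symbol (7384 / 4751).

(7384 / 4751)
  = (2633 / 4751)    [7384 ≡ 2633 mod 4751]
  = (4751 / 2633)    [QR: 2633 ≡ 1 mod 4, sign kept]
  = (2118 / 2633)    [4751 ≡ 2118 mod 2633]
  = (1059 / 2633)    [2633 ≡ 1 mod 8 ⇒ (2 / 2633) = +1]
  = (2633 / 1059)    [QR: 2633 ≡ 1 mod 4, sign kept]
  = (515 / 1059)    [2633 ≡ 515 mod 1059]
  = -(1059 / 515)    [QR: both ≡ 3 mod 4, sign flips]
  = -(29 / 515)    [1059 ≡ 29 mod 515]
  = -(515 / 29)    [QR: 29 ≡ 1 mod 4, sign kept]
  = -(22 / 29)    [515 ≡ 22 mod 29]
  = (11 / 29)    [29 ≡ 5 mod 8 ⇒ (2 / 29) = -1]
  = (29 / 11)    [QR: 29 ≡ 1 mod 4, sign kept]
  = (7 / 11)    [29 ≡ 7 mod 11]
  = -(11 / 7)    [QR: both ≡ 3 mod 4, sign flips]
  = -(4 / 7)    [11 ≡ 4 mod 7]
  = -(1 / 7)    [7 ≡ 7 mod 8 ⇒ (2 / 7)^2 = +1]
  = -1    [(1 / 7) = 1]

-1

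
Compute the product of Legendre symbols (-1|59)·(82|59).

By multiplicativity, (-1·82|59) = (-1|59)·(82|59).
First factor (-1|59):
(-1|59)
  = (58|59)    [-1 ≡ 58 mod 59]
  = -(29|59)    [59 ≡ 3 mod 8 ⇒ (2|59) = -1]
  = -(59|29)    [QR: 29 ≡ 1 mod 4, sign kept]
  = -(1|29)    [59 ≡ 1 mod 29]
  = -1    [(1|29) = 1]
Second factor (82|59):
(82|59)
  = (23|59)    [82 ≡ 23 mod 59]
  = -(59|23)    [QR: both ≡ 3 mod 4, sign flips]
  = -(13|23)    [59 ≡ 13 mod 23]
  = -(23|13)    [QR: 13 ≡ 1 mod 4, sign kept]
  = -(10|13)    [23 ≡ 10 mod 13]
  = (5|13)    [13 ≡ 5 mod 8 ⇒ (2|13) = -1]
  = (13|5)    [QR: 5 ≡ 1 mod 4, sign kept]
  = (3|5)    [13 ≡ 3 mod 5]
  = (5|3)    [QR: 5 ≡ 1 mod 4, sign kept]
  = (2|3)    [5 ≡ 2 mod 3]
  = -(1|3)    [3 ≡ 3 mod 8 ⇒ (2|3) = -1]
  = -1    [(1|3) = 1]
Product: (-1)·(-1) = 1.

1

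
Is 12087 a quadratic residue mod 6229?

Reduce the numerator: 12087 ≡ 5858 (mod 6229), so (12087/6229) = (5858/6229).
Factor out 2: 5858 = 2·2929. Since 6229 ≡ 5 (mod 8), (2/6229) = -1. Now have -(2929/6229).
2929 ≡ 1 (mod 4), so quadratic reciprocity gives (2929/6229) = (6229/2929). Reduce: 6229 ≡ 371 (mod 2929). Now have -(371/2929).
2929 ≡ 1 (mod 4), so quadratic reciprocity gives (371/2929) = (2929/371). Reduce: 2929 ≡ 332 (mod 371). Now have -(332/371).
Factor out 2: 332 = 2^2·83. Since 371 ≡ 3 (mod 8), (2/371) = -1, and (2/371)^2 = +1. Now have -(83/371).
Both 83 ≡ 3 and 371 ≡ 3 (mod 4), so reciprocity gives (83/371) = -(371/83). Reduce: 371 ≡ 39 (mod 83). Now have (39/83).
Both 39 ≡ 3 and 83 ≡ 3 (mod 4), so reciprocity gives (39/83) = -(83/39). Reduce: 83 ≡ 5 (mod 39). Now have -(5/39).
5 ≡ 1 (mod 4), so quadratic reciprocity gives (5/39) = (39/5). Reduce: 39 ≡ 4 (mod 5). Now have -(4/5).
Factor out 2: 4 = 2^2. Since 5 ≡ 5 (mod 8), (2/5) = -1, and (2/5)^2 = +1. Now have -(1/5).
(1/5) = 1. Collecting the sign factors: -1.
(12087/6229) = -1, and 6229 is prime, so 12087 is not a quadratic residue mod 6229.

no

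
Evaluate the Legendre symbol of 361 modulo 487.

(361 / 487)
  = (487 / 361)    [QR: 361 ≡ 1 mod 4, sign kept]
  = (126 / 361)    [487 ≡ 126 mod 361]
  = (63 / 361)    [361 ≡ 1 mod 8 ⇒ (2 / 361) = +1]
  = (361 / 63)    [QR: 361 ≡ 1 mod 4, sign kept]
  = (46 / 63)    [361 ≡ 46 mod 63]
  = (23 / 63)    [63 ≡ 7 mod 8 ⇒ (2 / 63) = +1]
  = -(63 / 23)    [QR: both ≡ 3 mod 4, sign flips]
  = -(17 / 23)    [63 ≡ 17 mod 23]
  = -(23 / 17)    [QR: 17 ≡ 1 mod 4, sign kept]
  = -(6 / 17)    [23 ≡ 6 mod 17]
  = -(3 / 17)    [17 ≡ 1 mod 8 ⇒ (2 / 17) = +1]
  = -(17 / 3)    [QR: 17 ≡ 1 mod 4, sign kept]
  = -(2 / 3)    [17 ≡ 2 mod 3]
  = (1 / 3)    [3 ≡ 3 mod 8 ⇒ (2 / 3) = -1]
  = 1    [(1 / 3) = 1]

1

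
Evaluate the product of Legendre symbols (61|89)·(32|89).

By multiplicativity, (61·32|89) = (61|89)·(32|89).
First factor (61|89):
61 ≡ 1 (mod 4), so quadratic reciprocity gives (61|89) = (89|61). Reduce: 89 ≡ 28 (mod 61). Now have (28|61).
Factor out 2: 28 = 2^2·7. Since 61 ≡ 5 (mod 8), (2|61) = -1, and (2|61)^2 = +1. Now have (7|61).
61 ≡ 1 (mod 4), so quadratic reciprocity gives (7|61) = (61|7). Reduce: 61 ≡ 5 (mod 7). Now have (5|7).
5 ≡ 1 (mod 4), so quadratic reciprocity gives (5|7) = (7|5). Reduce: 7 ≡ 2 (mod 5). Now have (2|5).
Factor out 2: 2 = 2. Since 5 ≡ 5 (mod 8), (2|5) = -1. Now have -(1|5).
(1|5) = 1. Collecting the sign factors: -1.
Second factor (32|89):
Factor out 2: 32 = 2^5. Since 89 ≡ 1 (mod 8), (2|89) = +1, and (2|89)^5 = +1. Now have (1|89).
(1|89) = 1. Collecting the sign factors: 1.
Product: (-1)·(1) = -1.

-1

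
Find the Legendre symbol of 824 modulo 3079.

-1

Factor out 2: 824 = 2^3·103. Since 3079 ≡ 7 (mod 8), (2 / 3079) = +1, and (2 / 3079)^3 = +1. Now have (103 / 3079).
Both 103 ≡ 3 and 3079 ≡ 3 (mod 4), so reciprocity gives (103 / 3079) = -(3079 / 103). Reduce: 3079 ≡ 92 (mod 103). Now have -(92 / 103).
Factor out 2: 92 = 2^2·23. Since 103 ≡ 7 (mod 8), (2 / 103) = +1, and (2 / 103)^2 = +1. Now have -(23 / 103).
Both 23 ≡ 3 and 103 ≡ 3 (mod 4), so reciprocity gives (23 / 103) = -(103 / 23). Reduce: 103 ≡ 11 (mod 23). Now have (11 / 23).
Both 11 ≡ 3 and 23 ≡ 3 (mod 4), so reciprocity gives (11 / 23) = -(23 / 11). Reduce: 23 ≡ 1 (mod 11). Now have -(1 / 11).
(1 / 11) = 1. Collecting the sign factors: -1.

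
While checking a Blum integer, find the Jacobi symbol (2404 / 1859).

Reduce the numerator: 2404 ≡ 545 (mod 1859), so (2404 / 1859) = (545 / 1859).
545 ≡ 1 (mod 4), so quadratic reciprocity gives (545 / 1859) = (1859 / 545). Reduce: 1859 ≡ 224 (mod 545). Now have (224 / 545).
Factor out 2: 224 = 2^5·7. Since 545 ≡ 1 (mod 8), (2 / 545) = +1, and (2 / 545)^5 = +1. Now have (7 / 545).
545 ≡ 1 (mod 4), so quadratic reciprocity gives (7 / 545) = (545 / 7). Reduce: 545 ≡ 6 (mod 7). Now have (6 / 7).
Factor out 2: 6 = 2·3. Since 7 ≡ 7 (mod 8), (2 / 7) = +1. Now have (3 / 7).
Both 3 ≡ 3 and 7 ≡ 3 (mod 4), so reciprocity gives (3 / 7) = -(7 / 3). Reduce: 7 ≡ 1 (mod 3). Now have -(1 / 3).
(1 / 3) = 1. Collecting the sign factors: -1.

-1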